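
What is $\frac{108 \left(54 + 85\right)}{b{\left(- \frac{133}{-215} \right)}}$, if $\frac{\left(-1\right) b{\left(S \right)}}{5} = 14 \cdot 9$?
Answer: $- \frac{834}{35} \approx -23.829$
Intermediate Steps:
$b{\left(S \right)} = -630$ ($b{\left(S \right)} = - 5 \cdot 14 \cdot 9 = \left(-5\right) 126 = -630$)
$\frac{108 \left(54 + 85\right)}{b{\left(- \frac{133}{-215} \right)}} = \frac{108 \left(54 + 85\right)}{-630} = 108 \cdot 139 \left(- \frac{1}{630}\right) = 15012 \left(- \frac{1}{630}\right) = - \frac{834}{35}$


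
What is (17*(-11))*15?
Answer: -2805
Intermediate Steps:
(17*(-11))*15 = -187*15 = -2805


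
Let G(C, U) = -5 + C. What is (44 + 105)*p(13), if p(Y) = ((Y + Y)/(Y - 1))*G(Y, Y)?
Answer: 7748/3 ≈ 2582.7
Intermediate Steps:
p(Y) = 2*Y*(-5 + Y)/(-1 + Y) (p(Y) = ((Y + Y)/(Y - 1))*(-5 + Y) = ((2*Y)/(-1 + Y))*(-5 + Y) = (2*Y/(-1 + Y))*(-5 + Y) = 2*Y*(-5 + Y)/(-1 + Y))
(44 + 105)*p(13) = (44 + 105)*(2*13*(-5 + 13)/(-1 + 13)) = 149*(2*13*8/12) = 149*(2*13*(1/12)*8) = 149*(52/3) = 7748/3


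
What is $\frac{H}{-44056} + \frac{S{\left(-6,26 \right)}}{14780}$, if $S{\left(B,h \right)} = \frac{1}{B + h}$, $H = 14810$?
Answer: $- \frac{547223993}{1627869200} \approx -0.33616$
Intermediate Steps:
$\frac{H}{-44056} + \frac{S{\left(-6,26 \right)}}{14780} = \frac{14810}{-44056} + \frac{1}{\left(-6 + 26\right) 14780} = 14810 \left(- \frac{1}{44056}\right) + \frac{1}{20} \cdot \frac{1}{14780} = - \frac{7405}{22028} + \frac{1}{20} \cdot \frac{1}{14780} = - \frac{7405}{22028} + \frac{1}{295600} = - \frac{547223993}{1627869200}$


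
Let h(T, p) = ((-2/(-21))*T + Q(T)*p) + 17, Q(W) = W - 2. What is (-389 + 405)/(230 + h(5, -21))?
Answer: 168/1937 ≈ 0.086732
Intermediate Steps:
Q(W) = -2 + W
h(T, p) = 17 + 2*T/21 + p*(-2 + T) (h(T, p) = ((-2/(-21))*T + (-2 + T)*p) + 17 = ((-2*(-1/21))*T + p*(-2 + T)) + 17 = (2*T/21 + p*(-2 + T)) + 17 = 17 + 2*T/21 + p*(-2 + T))
(-389 + 405)/(230 + h(5, -21)) = (-389 + 405)/(230 + (17 + (2/21)*5 - 21*(-2 + 5))) = 16/(230 + (17 + 10/21 - 21*3)) = 16/(230 + (17 + 10/21 - 63)) = 16/(230 - 956/21) = 16/(3874/21) = 16*(21/3874) = 168/1937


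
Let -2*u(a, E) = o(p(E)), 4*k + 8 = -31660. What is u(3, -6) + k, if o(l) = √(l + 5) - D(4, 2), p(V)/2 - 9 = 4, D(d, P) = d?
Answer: -7915 - √31/2 ≈ -7917.8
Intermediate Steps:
k = -7917 (k = -2 + (¼)*(-31660) = -2 - 7915 = -7917)
p(V) = 26 (p(V) = 18 + 2*4 = 18 + 8 = 26)
o(l) = -4 + √(5 + l) (o(l) = √(l + 5) - 1*4 = √(5 + l) - 4 = -4 + √(5 + l))
u(a, E) = 2 - √31/2 (u(a, E) = -(-4 + √(5 + 26))/2 = -(-4 + √31)/2 = 2 - √31/2)
u(3, -6) + k = (2 - √31/2) - 7917 = -7915 - √31/2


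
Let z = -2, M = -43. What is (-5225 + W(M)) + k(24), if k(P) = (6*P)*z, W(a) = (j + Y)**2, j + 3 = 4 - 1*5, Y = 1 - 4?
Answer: -5464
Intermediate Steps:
Y = -3
j = -4 (j = -3 + (4 - 1*5) = -3 + (4 - 5) = -3 - 1 = -4)
W(a) = 49 (W(a) = (-4 - 3)**2 = (-7)**2 = 49)
k(P) = -12*P (k(P) = (6*P)*(-2) = -12*P)
(-5225 + W(M)) + k(24) = (-5225 + 49) - 12*24 = -5176 - 288 = -5464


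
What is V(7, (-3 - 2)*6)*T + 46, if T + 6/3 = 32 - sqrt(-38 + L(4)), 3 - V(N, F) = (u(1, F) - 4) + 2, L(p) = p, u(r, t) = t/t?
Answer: 166 - 4*I*sqrt(34) ≈ 166.0 - 23.324*I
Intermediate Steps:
u(r, t) = 1
V(N, F) = 4 (V(N, F) = 3 - ((1 - 4) + 2) = 3 - (-3 + 2) = 3 - 1*(-1) = 3 + 1 = 4)
T = 30 - I*sqrt(34) (T = -2 + (32 - sqrt(-38 + 4)) = -2 + (32 - sqrt(-34)) = -2 + (32 - I*sqrt(34)) = 30 - I*sqrt(34) ≈ 30.0 - 5.831*I)
V(7, (-3 - 2)*6)*T + 46 = 4*(30 - I*sqrt(34)) + 46 = (120 - 4*I*sqrt(34)) + 46 = 166 - 4*I*sqrt(34)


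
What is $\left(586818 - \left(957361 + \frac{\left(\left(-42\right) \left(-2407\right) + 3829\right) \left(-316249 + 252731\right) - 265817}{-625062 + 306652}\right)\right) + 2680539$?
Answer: $\frac{728861061429}{318410} \approx 2.2891 \cdot 10^{6}$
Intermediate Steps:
$\left(586818 - \left(957361 + \frac{\left(\left(-42\right) \left(-2407\right) + 3829\right) \left(-316249 + 252731\right) - 265817}{-625062 + 306652}\right)\right) + 2680539 = \left(586818 - \left(957361 + \frac{\left(101094 + 3829\right) \left(-63518\right) - 265817}{-318410}\right)\right) + 2680539 = \left(586818 - \left(957361 + \left(104923 \left(-63518\right) - 265817\right) \left(- \frac{1}{318410}\right)\right)\right) + 2680539 = \left(586818 - \left(957361 + \left(-6664499114 - 265817\right) \left(- \frac{1}{318410}\right)\right)\right) + 2680539 = \left(586818 - \left(957361 - - \frac{6664764931}{318410}\right)\right) + 2680539 = \left(586818 - \frac{311498080941}{318410}\right) + 2680539 = - \frac{124649361561}{318410} + 2680539 = \frac{728861061429}{318410}$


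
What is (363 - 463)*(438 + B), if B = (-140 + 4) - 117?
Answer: -18500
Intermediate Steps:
B = -253 (B = -136 - 117 = -253)
(363 - 463)*(438 + B) = (363 - 463)*(438 - 253) = -100*185 = -18500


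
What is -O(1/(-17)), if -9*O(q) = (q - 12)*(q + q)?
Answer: 410/2601 ≈ 0.15763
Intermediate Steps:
O(q) = -2*q*(-12 + q)/9 (O(q) = -(q - 12)*(q + q)/9 = -(-12 + q)*2*q/9 = -2*q*(-12 + q)/9)
-O(1/(-17)) = -2*(12 - 1/(-17))/(9*(-17)) = -2*(-1)*(12 - 1*(-1/17))/(9*17) = -2*(-1)*(12 + 1/17)/(9*17) = -2*(-1)*205/(9*17*17) = -1*(-410/2601) = 410/2601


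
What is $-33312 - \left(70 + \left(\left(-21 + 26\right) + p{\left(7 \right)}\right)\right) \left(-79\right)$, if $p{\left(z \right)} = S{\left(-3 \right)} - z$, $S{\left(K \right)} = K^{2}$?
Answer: $-27229$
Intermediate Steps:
$p{\left(z \right)} = 9 - z$ ($p{\left(z \right)} = \left(-3\right)^{2} - z = 9 - z$)
$-33312 - \left(70 + \left(\left(-21 + 26\right) + p{\left(7 \right)}\right)\right) \left(-79\right) = -33312 - \left(70 + \left(\left(-21 + 26\right) + \left(9 - 7\right)\right)\right) \left(-79\right) = -33312 - \left(70 + \left(5 + \left(9 - 7\right)\right)\right) \left(-79\right) = -33312 - \left(70 + \left(5 + 2\right)\right) \left(-79\right) = -33312 - \left(70 + 7\right) \left(-79\right) = -33312 - 77 \left(-79\right) = -33312 - -6083 = -33312 + 6083 = -27229$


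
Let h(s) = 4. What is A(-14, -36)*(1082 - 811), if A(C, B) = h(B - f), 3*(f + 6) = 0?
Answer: 1084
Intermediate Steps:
f = -6 (f = -6 + (⅓)*0 = -6 + 0 = -6)
A(C, B) = 4
A(-14, -36)*(1082 - 811) = 4*(1082 - 811) = 4*271 = 1084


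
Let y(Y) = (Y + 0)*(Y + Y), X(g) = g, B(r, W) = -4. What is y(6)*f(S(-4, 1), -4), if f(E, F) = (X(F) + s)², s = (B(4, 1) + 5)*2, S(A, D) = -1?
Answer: 288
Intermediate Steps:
y(Y) = 2*Y² (y(Y) = Y*(2*Y) = 2*Y²)
s = 2 (s = (-4 + 5)*2 = 1*2 = 2)
f(E, F) = (2 + F)² (f(E, F) = (F + 2)² = (2 + F)²)
y(6)*f(S(-4, 1), -4) = (2*6²)*(2 - 4)² = (2*36)*(-2)² = 72*4 = 288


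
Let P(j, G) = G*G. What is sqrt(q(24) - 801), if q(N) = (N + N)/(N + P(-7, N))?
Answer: I*sqrt(20023)/5 ≈ 28.301*I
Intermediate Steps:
P(j, G) = G**2
q(N) = 2*N/(N + N**2) (q(N) = (N + N)/(N + N**2) = (2*N)/(N + N**2) = 2*N/(N + N**2))
sqrt(q(24) - 801) = sqrt(2/(1 + 24) - 801) = sqrt(2/25 - 801) = sqrt(-20023/25) = I*sqrt(20023)/5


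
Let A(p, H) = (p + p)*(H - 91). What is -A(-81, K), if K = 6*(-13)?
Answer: -27378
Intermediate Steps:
K = -78
A(p, H) = 2*p*(-91 + H) (A(p, H) = (2*p)*(-91 + H) = 2*p*(-91 + H))
-A(-81, K) = -2*(-81)*(-91 - 78) = -2*(-81)*(-169) = -1*27378 = -27378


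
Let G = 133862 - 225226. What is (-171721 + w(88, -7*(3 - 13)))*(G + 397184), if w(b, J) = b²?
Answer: -50147446140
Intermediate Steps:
G = -91364
(-171721 + w(88, -7*(3 - 13)))*(G + 397184) = (-171721 + 88²)*(-91364 + 397184) = (-171721 + 7744)*305820 = -163977*305820 = -50147446140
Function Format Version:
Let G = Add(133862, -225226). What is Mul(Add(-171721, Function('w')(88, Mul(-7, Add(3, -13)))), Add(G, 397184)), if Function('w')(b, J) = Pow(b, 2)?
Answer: -50147446140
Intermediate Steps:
G = -91364
Mul(Add(-171721, Function('w')(88, Mul(-7, Add(3, -13)))), Add(G, 397184)) = Mul(Add(-171721, Pow(88, 2)), Add(-91364, 397184)) = Mul(Add(-171721, 7744), 305820) = Mul(-163977, 305820) = -50147446140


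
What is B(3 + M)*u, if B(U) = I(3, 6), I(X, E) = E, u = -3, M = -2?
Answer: -18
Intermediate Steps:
B(U) = 6
B(3 + M)*u = 6*(-3) = -18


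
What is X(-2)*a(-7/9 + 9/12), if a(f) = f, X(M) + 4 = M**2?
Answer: 0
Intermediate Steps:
X(M) = -4 + M**2
X(-2)*a(-7/9 + 9/12) = (-4 + (-2)**2)*(-7/9 + 9/12) = (-4 + 4)*(-7*1/9 + 9*(1/12)) = 0*(-7/9 + 3/4) = 0*(-1/36) = 0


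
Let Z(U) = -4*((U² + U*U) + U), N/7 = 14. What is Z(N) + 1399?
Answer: -75825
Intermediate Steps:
N = 98 (N = 7*14 = 98)
Z(U) = -8*U² - 4*U (Z(U) = -4*((U² + U²) + U) = -4*(2*U² + U) = -4*(U + 2*U²) = -8*U² - 4*U)
Z(N) + 1399 = -4*98*(1 + 2*98) + 1399 = -4*98*(1 + 196) + 1399 = -4*98*197 + 1399 = -77224 + 1399 = -75825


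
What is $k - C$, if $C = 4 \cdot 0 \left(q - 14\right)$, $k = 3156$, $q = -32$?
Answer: $3156$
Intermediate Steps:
$C = 0$ ($C = 4 \cdot 0 \left(-32 - 14\right) = 0 \left(-46\right) = 0$)
$k - C = 3156 - 0 = 3156 + 0 = 3156$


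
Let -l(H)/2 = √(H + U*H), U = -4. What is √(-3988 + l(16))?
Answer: 2*√(-997 - 2*I*√3) ≈ 0.10971 - 63.151*I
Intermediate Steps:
l(H) = -2*√3*√(-H) (l(H) = -2*√(H - 4*H) = -2*√3*√(-H))
√(-3988 + l(16)) = √(-3988 - 2*√3*√(-1*16)) = √(-3988 - 2*√3*√(-16)) = √(-3988 - 2*√3*4*I) = √(-3988 - 8*I*√3)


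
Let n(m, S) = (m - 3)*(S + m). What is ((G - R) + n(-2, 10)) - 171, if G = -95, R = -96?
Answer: -210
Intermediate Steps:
n(m, S) = (-3 + m)*(S + m)
((G - R) + n(-2, 10)) - 171 = ((-95 - 1*(-96)) + ((-2)² - 3*10 - 3*(-2) + 10*(-2))) - 171 = ((-95 + 96) + (4 - 30 + 6 - 20)) - 171 = (1 - 40) - 171 = -39 - 171 = -210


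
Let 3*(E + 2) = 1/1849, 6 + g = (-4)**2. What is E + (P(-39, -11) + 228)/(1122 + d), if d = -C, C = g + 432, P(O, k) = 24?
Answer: -1536349/942990 ≈ -1.6292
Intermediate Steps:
g = 10 (g = -6 + (-4)**2 = -6 + 16 = 10)
C = 442 (C = 10 + 432 = 442)
d = -442 (d = -1*442 = -442)
E = -11093/5547 (E = -2 + (1/3)/1849 = -2 + (1/3)*(1/1849) = -2 + 1/5547 = -11093/5547 ≈ -1.9998)
E + (P(-39, -11) + 228)/(1122 + d) = -11093/5547 + (24 + 228)/(1122 - 442) = -11093/5547 + 252/680 = -11093/5547 + 252*(1/680) = -11093/5547 + 63/170 = -1536349/942990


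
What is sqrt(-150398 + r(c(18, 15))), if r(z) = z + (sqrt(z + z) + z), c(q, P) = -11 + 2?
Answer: sqrt(-150416 + 3*I*sqrt(2)) ≈ 0.005 + 387.83*I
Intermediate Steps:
c(q, P) = -9
r(z) = 2*z + sqrt(2)*sqrt(z) (r(z) = z + (sqrt(2*z) + z) = z + (sqrt(2)*sqrt(z) + z) = z + (z + sqrt(2)*sqrt(z)) = 2*z + sqrt(2)*sqrt(z))
sqrt(-150398 + r(c(18, 15))) = sqrt(-150398 + (2*(-9) + sqrt(2)*sqrt(-9))) = sqrt(-150398 + (-18 + sqrt(2)*(3*I))) = sqrt(-150398 + (-18 + 3*I*sqrt(2))) = sqrt(-150416 + 3*I*sqrt(2))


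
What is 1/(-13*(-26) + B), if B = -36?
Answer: 1/302 ≈ 0.0033113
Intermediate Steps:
1/(-13*(-26) + B) = 1/(-13*(-26) - 36) = 1/(338 - 36) = 1/302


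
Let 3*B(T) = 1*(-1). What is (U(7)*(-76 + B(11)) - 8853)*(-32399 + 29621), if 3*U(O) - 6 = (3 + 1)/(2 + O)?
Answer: 676327250/27 ≈ 2.5049e+7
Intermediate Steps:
U(O) = 2 + 4/(3*(2 + O)) (U(O) = 2 + ((3 + 1)/(2 + O))/3 = 2 + (4/(2 + O))/3 = 2 + 4/(3*(2 + O)))
B(T) = -⅓ (B(T) = (1*(-1))/3 = (⅓)*(-1) = -⅓)
(U(7)*(-76 + B(11)) - 8853)*(-32399 + 29621) = ((2*(8 + 3*7)/(3*(2 + 7)))*(-76 - ⅓) - 8853)*(-32399 + 29621) = (((⅔)*(8 + 21)/9)*(-229/3) - 8853)*(-2778) = (((⅔)*(⅑)*29)*(-229/3) - 8853)*(-2778) = ((58/27)*(-229/3) - 8853)*(-2778) = (-13282/81 - 8853)*(-2778) = -730375/81*(-2778) = 676327250/27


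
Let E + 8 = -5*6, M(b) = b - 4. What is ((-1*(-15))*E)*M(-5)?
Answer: 5130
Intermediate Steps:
M(b) = -4 + b
E = -38 (E = -8 - 5*6 = -8 - 30 = -38)
((-1*(-15))*E)*M(-5) = (-1*(-15)*(-38))*(-4 - 5) = (15*(-38))*(-9) = -570*(-9) = 5130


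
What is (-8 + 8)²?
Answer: 0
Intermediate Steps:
(-8 + 8)² = 0² = 0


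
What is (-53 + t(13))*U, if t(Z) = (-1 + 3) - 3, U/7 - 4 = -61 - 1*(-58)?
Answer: -378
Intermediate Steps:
U = 7 (U = 28 + 7*(-61 - 1*(-58)) = 28 + 7*(-61 + 58) = 28 + 7*(-3) = 28 - 21 = 7)
t(Z) = -1 (t(Z) = 2 - 3 = -1)
(-53 + t(13))*U = (-53 - 1)*7 = -54*7 = -378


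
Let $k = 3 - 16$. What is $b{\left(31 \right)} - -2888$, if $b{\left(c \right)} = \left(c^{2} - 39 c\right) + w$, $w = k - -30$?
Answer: $2657$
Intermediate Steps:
$k = -13$ ($k = 3 - 16 = -13$)
$w = 17$ ($w = -13 - -30 = -13 + 30 = 17$)
$b{\left(c \right)} = 17 + c^{2} - 39 c$ ($b{\left(c \right)} = \left(c^{2} - 39 c\right) + 17 = 17 + c^{2} - 39 c$)
$b{\left(31 \right)} - -2888 = \left(17 + 31^{2} - 1209\right) - -2888 = \left(17 + 961 - 1209\right) + 2888 = -231 + 2888 = 2657$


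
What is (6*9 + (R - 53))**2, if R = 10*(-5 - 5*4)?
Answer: 62001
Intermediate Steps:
R = -250 (R = 10*(-5 - 20) = 10*(-25) = -250)
(6*9 + (R - 53))**2 = (6*9 + (-250 - 53))**2 = (54 - 303)**2 = (-249)**2 = 62001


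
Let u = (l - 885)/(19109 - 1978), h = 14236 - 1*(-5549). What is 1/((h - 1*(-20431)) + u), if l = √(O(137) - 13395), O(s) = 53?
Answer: 11802221049841/474637512029040263 - 17131*I*√13342/474637512029040263 ≈ 2.4866e-5 - 4.169e-12*I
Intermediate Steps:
h = 19785 (h = 14236 + 5549 = 19785)
l = I*√13342 (l = √(53 - 13395) = √(-13342) = I*√13342 ≈ 115.51*I)
u = -885/17131 + I*√13342/17131 (u = (I*√13342 - 885)/(19109 - 1978) = (-885 + I*√13342)/17131 = (-885 + I*√13342)*(1/17131) = -885/17131 + I*√13342/17131 ≈ -0.051661 + 0.0067426*I)
1/((h - 1*(-20431)) + u) = 1/((19785 - 1*(-20431)) + (-885/17131 + I*√13342/17131)) = 1/((19785 + 20431) + (-885/17131 + I*√13342/17131)) = 1/(40216 + (-885/17131 + I*√13342/17131)) = 1/(688939411/17131 + I*√13342/17131)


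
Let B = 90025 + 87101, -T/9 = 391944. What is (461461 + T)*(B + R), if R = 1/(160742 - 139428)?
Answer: -11575090224514775/21314 ≈ -5.4307e+11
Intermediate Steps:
T = -3527496 (T = -9*391944 = -3527496)
B = 177126
R = 1/21314 ≈ 4.6918e-5
(461461 + T)*(B + R) = (461461 - 3527496)*(177126 + 1/21314) = -3066035*3775263565/21314 = -11575090224514775/21314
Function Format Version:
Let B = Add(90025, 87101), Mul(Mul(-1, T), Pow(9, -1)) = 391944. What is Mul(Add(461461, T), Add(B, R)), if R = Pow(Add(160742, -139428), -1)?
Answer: Rational(-11575090224514775, 21314) ≈ -5.4307e+11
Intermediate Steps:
T = -3527496 (T = Mul(-9, 391944) = -3527496)
B = 177126
R = Rational(1, 21314) (R = Pow(21314, -1) = Rational(1, 21314) ≈ 4.6918e-5)
Mul(Add(461461, T), Add(B, R)) = Mul(Add(461461, -3527496), Add(177126, Rational(1, 21314))) = Mul(-3066035, Rational(3775263565, 21314)) = Rational(-11575090224514775, 21314)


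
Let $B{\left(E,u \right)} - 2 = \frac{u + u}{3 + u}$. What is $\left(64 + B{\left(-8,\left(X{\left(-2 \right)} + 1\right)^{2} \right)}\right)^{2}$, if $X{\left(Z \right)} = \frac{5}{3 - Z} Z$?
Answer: $\frac{17689}{4} \approx 4422.3$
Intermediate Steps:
$X{\left(Z \right)} = \frac{5 Z}{3 - Z}$
$B{\left(E,u \right)} = 2 + \frac{2 u}{3 + u}$ ($B{\left(E,u \right)} = 2 + \frac{u + u}{3 + u} = 2 + \frac{2 u}{3 + u}$)
$\left(64 + B{\left(-8,\left(X{\left(-2 \right)} + 1\right)^{2} \right)}\right)^{2} = \left(64 + \frac{2 \left(3 + 2 \left(\left(-5\right) \left(-2\right) \frac{1}{-3 - 2} + 1\right)^{2}\right)}{3 + \left(\left(-5\right) \left(-2\right) \frac{1}{-3 - 2} + 1\right)^{2}}\right)^{2} = \left(64 + \frac{2 \left(3 + 2 \left(\left(-5\right) \left(-2\right) \frac{1}{-5} + 1\right)^{2}\right)}{3 + \left(\left(-5\right) \left(-2\right) \frac{1}{-5} + 1\right)^{2}}\right)^{2} = \left(64 + \frac{2 \left(3 + 2 \left(\left(-5\right) \left(-2\right) \left(- \frac{1}{5}\right) + 1\right)^{2}\right)}{3 + \left(\left(-5\right) \left(-2\right) \left(- \frac{1}{5}\right) + 1\right)^{2}}\right)^{2} = \left(64 + \frac{2 \left(3 + 2 \left(-2 + 1\right)^{2}\right)}{3 + \left(-2 + 1\right)^{2}}\right)^{2} = \left(64 + \frac{2 \left(3 + 2 \left(-1\right)^{2}\right)}{3 + \left(-1\right)^{2}}\right)^{2} = \left(64 + \frac{2 \left(3 + 2 \cdot 1\right)}{3 + 1}\right)^{2} = \left(64 + \frac{2 \left(3 + 2\right)}{4}\right)^{2} = \left(64 + 2 \cdot \frac{1}{4} \cdot 5\right)^{2} = \left(64 + \frac{5}{2}\right)^{2} = \left(\frac{133}{2}\right)^{2} = \frac{17689}{4}$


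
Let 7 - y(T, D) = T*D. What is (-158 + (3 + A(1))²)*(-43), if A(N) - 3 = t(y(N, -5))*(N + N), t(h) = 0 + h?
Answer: -31906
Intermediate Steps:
y(T, D) = 7 - D*T (y(T, D) = 7 - T*D = 7 - D*T)
t(h) = h
A(N) = 3 + 2*N*(7 + 5*N) (A(N) = 3 + (7 - 1*(-5)*N)*(N + N) = 3 + (7 + 5*N)*(2*N) = 3 + 2*N*(7 + 5*N))
(-158 + (3 + A(1))²)*(-43) = (-158 + (3 + (3 + 2*1*(7 + 5*1)))²)*(-43) = (-158 + (3 + (3 + 2*1*(7 + 5)))²)*(-43) = (-158 + (3 + (3 + 2*1*12))²)*(-43) = (-158 + (3 + (3 + 24))²)*(-43) = (-158 + (3 + 27)²)*(-43) = (-158 + 30²)*(-43) = (-158 + 900)*(-43) = 742*(-43) = -31906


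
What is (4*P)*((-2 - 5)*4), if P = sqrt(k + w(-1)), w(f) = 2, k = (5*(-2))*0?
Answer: -112*sqrt(2) ≈ -158.39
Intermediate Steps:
k = 0 (k = -10*0 = 0)
P = sqrt(2) (P = sqrt(0 + 2) = sqrt(2) ≈ 1.4142)
(4*P)*((-2 - 5)*4) = (4*sqrt(2))*((-2 - 5)*4) = (4*sqrt(2))*(-7*4) = (4*sqrt(2))*(-28) = -112*sqrt(2)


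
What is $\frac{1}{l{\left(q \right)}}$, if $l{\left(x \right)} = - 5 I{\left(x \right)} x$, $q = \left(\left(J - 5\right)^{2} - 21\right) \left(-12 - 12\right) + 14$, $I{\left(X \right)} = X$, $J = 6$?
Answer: $- \frac{1}{1220180} \approx -8.1955 \cdot 10^{-7}$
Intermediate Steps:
$q = 494$ ($q = \left(\left(6 - 5\right)^{2} - 21\right) \left(-12 - 12\right) + 14 = \left(1^{2} - 21\right) \left(-24\right) + 14 = \left(1 - 21\right) \left(-24\right) + 14 = \left(-20\right) \left(-24\right) + 14 = 480 + 14 = 494$)
$l{\left(x \right)} = - 5 x^{2}$ ($l{\left(x \right)} = - 5 x x = - 5 x^{2}$)
$\frac{1}{l{\left(q \right)}} = \frac{1}{\left(-5\right) 494^{2}} = \frac{1}{\left(-5\right) 244036} = \frac{1}{-1220180} = - \frac{1}{1220180}$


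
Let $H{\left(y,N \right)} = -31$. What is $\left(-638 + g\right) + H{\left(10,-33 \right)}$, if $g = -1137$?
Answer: $-1806$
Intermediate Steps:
$\left(-638 + g\right) + H{\left(10,-33 \right)} = \left(-638 - 1137\right) - 31 = -1775 - 31 = -1806$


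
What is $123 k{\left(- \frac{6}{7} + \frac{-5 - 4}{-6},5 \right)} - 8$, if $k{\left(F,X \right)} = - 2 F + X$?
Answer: $\frac{3142}{7} \approx 448.86$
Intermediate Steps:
$k{\left(F,X \right)} = X - 2 F$
$123 k{\left(- \frac{6}{7} + \frac{-5 - 4}{-6},5 \right)} - 8 = 123 \left(5 - 2 \left(- \frac{6}{7} + \frac{-5 - 4}{-6}\right)\right) - 8 = 123 \left(5 - 2 \left(\left(-6\right) \frac{1}{7} - - \frac{3}{2}\right)\right) - 8 = 123 \left(5 - 2 \left(- \frac{6}{7} + \frac{3}{2}\right)\right) - 8 = 123 \left(5 - \frac{9}{7}\right) - 8 = 123 \cdot \frac{26}{7} - 8 = \frac{3198}{7} - 8 = \frac{3142}{7}$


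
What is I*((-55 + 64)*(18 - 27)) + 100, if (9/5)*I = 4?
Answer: -80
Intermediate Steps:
I = 20/9 (I = (5/9)*4 = 20/9 ≈ 2.2222)
I*((-55 + 64)*(18 - 27)) + 100 = 20*((-55 + 64)*(18 - 27))/9 + 100 = 20*(9*(-9))/9 + 100 = (20/9)*(-81) + 100 = -180 + 100 = -80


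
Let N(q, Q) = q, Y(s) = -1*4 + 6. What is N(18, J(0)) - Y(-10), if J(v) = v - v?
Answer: 16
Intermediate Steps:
J(v) = 0
Y(s) = 2 (Y(s) = -4 + 6 = 2)
N(18, J(0)) - Y(-10) = 18 - 1*2 = 18 - 2 = 16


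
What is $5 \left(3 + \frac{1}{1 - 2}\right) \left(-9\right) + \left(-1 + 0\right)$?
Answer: $-91$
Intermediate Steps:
$5 \left(3 + \frac{1}{1 - 2}\right) \left(-9\right) + \left(-1 + 0\right) = 5 \left(3 + \frac{1}{-1}\right) \left(-9\right) - 1 = 5 \left(3 - 1\right) \left(-9\right) - 1 = 5 \cdot 2 \left(-9\right) - 1 = 10 \left(-9\right) - 1 = -90 - 1 = -91$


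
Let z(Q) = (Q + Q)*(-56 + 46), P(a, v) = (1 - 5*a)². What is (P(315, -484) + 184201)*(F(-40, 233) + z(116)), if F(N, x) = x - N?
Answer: -5448452819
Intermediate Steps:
z(Q) = -20*Q (z(Q) = (2*Q)*(-10) = -20*Q)
(P(315, -484) + 184201)*(F(-40, 233) + z(116)) = ((-1 + 5*315)² + 184201)*((233 - 1*(-40)) - 20*116) = ((-1 + 1575)² + 184201)*((233 + 40) - 2320) = (1574² + 184201)*(273 - 2320) = (2477476 + 184201)*(-2047) = 2661677*(-2047) = -5448452819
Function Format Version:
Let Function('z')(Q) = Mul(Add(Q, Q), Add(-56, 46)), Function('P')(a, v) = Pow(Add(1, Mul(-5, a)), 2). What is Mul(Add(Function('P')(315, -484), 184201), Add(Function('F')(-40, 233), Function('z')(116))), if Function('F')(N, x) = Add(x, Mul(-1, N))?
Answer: -5448452819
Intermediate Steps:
Function('z')(Q) = Mul(-20, Q) (Function('z')(Q) = Mul(Mul(2, Q), -10) = Mul(-20, Q))
Mul(Add(Function('P')(315, -484), 184201), Add(Function('F')(-40, 233), Function('z')(116))) = Mul(Add(Pow(Add(-1, Mul(5, 315)), 2), 184201), Add(Add(233, Mul(-1, -40)), Mul(-20, 116))) = Mul(Add(Pow(Add(-1, 1575), 2), 184201), Add(Add(233, 40), -2320)) = Mul(Add(Pow(1574, 2), 184201), Add(273, -2320)) = Mul(Add(2477476, 184201), -2047) = Mul(2661677, -2047) = -5448452819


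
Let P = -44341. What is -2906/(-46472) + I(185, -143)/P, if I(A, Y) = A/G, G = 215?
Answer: 2769521607/44303221468 ≈ 0.062513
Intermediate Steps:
I(A, Y) = A/215
-2906/(-46472) + I(185, -143)/P = -2906/(-46472) + ((1/215)*185)/(-44341) = -2906*(-1/46472) + (37/43)*(-1/44341) = 1453/23236 - 37/1906663 = 2769521607/44303221468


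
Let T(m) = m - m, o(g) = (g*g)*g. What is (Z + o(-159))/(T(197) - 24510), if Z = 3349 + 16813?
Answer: 3999517/24510 ≈ 163.18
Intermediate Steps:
o(g) = g³ (o(g) = g²*g = g³)
Z = 20162
T(m) = 0
(Z + o(-159))/(T(197) - 24510) = (20162 + (-159)³)/(0 - 24510) = (20162 - 4019679)/(-24510) = -3999517*(-1/24510) = 3999517/24510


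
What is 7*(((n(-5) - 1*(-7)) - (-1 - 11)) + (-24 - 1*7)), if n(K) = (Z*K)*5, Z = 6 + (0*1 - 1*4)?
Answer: -434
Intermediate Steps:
Z = 2 (Z = 6 + (0 - 4) = 6 - 4 = 2)
n(K) = 10*K (n(K) = (2*K)*5 = 10*K)
7*(((n(-5) - 1*(-7)) - (-1 - 11)) + (-24 - 1*7)) = 7*(((10*(-5) - 1*(-7)) - (-1 - 11)) + (-24 - 1*7)) = 7*(((-50 + 7) - 1*(-12)) + (-24 - 7)) = 7*((-43 + 12) - 31) = 7*(-31 - 31) = 7*(-62) = -434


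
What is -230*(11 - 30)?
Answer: 4370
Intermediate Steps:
-230*(11 - 30) = -230*(-19) = 4370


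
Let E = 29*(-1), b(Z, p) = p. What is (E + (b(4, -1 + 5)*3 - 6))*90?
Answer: -2070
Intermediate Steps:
E = -29
(E + (b(4, -1 + 5)*3 - 6))*90 = (-29 + ((-1 + 5)*3 - 6))*90 = (-29 + (4*3 - 6))*90 = (-29 + (12 - 6))*90 = (-29 + 6)*90 = -23*90 = -2070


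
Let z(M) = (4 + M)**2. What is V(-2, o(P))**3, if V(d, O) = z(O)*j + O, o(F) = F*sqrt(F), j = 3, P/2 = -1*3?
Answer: 27000000 - 141750000*I*sqrt(6) ≈ 2.7e+7 - 3.4722e+8*I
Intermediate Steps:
P = -6 (P = 2*(-1*3) = 2*(-3) = -6)
o(F) = F**(3/2)
V(d, O) = O + 3*(4 + O)**2 (V(d, O) = (4 + O)**2*3 + O = 3*(4 + O)**2 + O = O + 3*(4 + O)**2)
V(-2, o(P))**3 = ((-6)**(3/2) + 3*(4 + (-6)**(3/2))**2)**3 = (-6*I*sqrt(6) + 3*(4 - 6*I*sqrt(6))**2)**3 = (3*(4 - 6*I*sqrt(6))**2 - 6*I*sqrt(6))**3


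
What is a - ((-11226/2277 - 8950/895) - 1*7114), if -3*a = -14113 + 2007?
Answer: 8473676/759 ≈ 11164.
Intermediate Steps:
a = 12106/3 (a = -(-14113 + 2007)/3 = -⅓*(-12106) = 12106/3 ≈ 4035.3)
a - ((-11226/2277 - 8950/895) - 1*7114) = 12106/3 - ((-11226/2277 - 8950/895) - 1*7114) = 12106/3 - ((-11226*1/2277 - 8950*1/895) - 7114) = 12106/3 - ((-3742/759 - 10) - 7114) = 12106/3 - (-11332/759 - 7114) = 12106/3 - 1*(-5410858/759) = 12106/3 + 5410858/759 = 8473676/759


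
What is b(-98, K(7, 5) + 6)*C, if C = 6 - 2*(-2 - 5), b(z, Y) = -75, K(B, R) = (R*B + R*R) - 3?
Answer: -1500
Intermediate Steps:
K(B, R) = -3 + R**2 + B*R (K(B, R) = (B*R + R**2) - 3 = (R**2 + B*R) - 3 = -3 + R**2 + B*R)
C = 20 (C = 6 - 2*(-7) = 6 - 1*(-14) = 6 + 14 = 20)
b(-98, K(7, 5) + 6)*C = -75*20 = -1500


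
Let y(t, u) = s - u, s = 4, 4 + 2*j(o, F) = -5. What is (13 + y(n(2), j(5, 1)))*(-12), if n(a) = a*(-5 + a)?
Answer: -258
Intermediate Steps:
j(o, F) = -9/2 (j(o, F) = -2 + (1/2)*(-5) = -2 - 5/2 = -9/2)
y(t, u) = 4 - u
(13 + y(n(2), j(5, 1)))*(-12) = (13 + (4 - 1*(-9/2)))*(-12) = (13 + (4 + 9/2))*(-12) = (13 + 17/2)*(-12) = (43/2)*(-12) = -258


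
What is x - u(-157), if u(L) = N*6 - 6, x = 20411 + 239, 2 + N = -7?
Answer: 20710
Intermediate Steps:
N = -9 (N = -2 - 7 = -9)
x = 20650
u(L) = -60 (u(L) = -9*6 - 6 = -54 - 6 = -60)
x - u(-157) = 20650 - 1*(-60) = 20650 + 60 = 20710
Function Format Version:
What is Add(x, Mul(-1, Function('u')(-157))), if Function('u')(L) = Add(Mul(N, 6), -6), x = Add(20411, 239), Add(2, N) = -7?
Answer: 20710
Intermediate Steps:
N = -9 (N = Add(-2, -7) = -9)
x = 20650
Function('u')(L) = -60 (Function('u')(L) = Add(Mul(-9, 6), -6) = Add(-54, -6) = -60)
Add(x, Mul(-1, Function('u')(-157))) = Add(20650, Mul(-1, -60)) = Add(20650, 60) = 20710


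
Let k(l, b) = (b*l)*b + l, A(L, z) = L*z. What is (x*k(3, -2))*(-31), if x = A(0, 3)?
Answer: 0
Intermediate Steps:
x = 0 (x = 0*3 = 0)
k(l, b) = l + l*b² (k(l, b) = l*b² + l = l + l*b²)
(x*k(3, -2))*(-31) = (0*(3*(1 + (-2)²)))*(-31) = (0*(3*(1 + 4)))*(-31) = (0*(3*5))*(-31) = (0*15)*(-31) = 0*(-31) = 0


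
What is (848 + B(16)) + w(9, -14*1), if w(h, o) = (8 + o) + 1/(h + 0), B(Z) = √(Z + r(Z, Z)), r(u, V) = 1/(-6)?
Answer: 7579/9 + √570/6 ≈ 846.09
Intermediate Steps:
r(u, V) = -⅙
B(Z) = √(-⅙ + Z) (B(Z) = √(Z - ⅙) = √(-⅙ + Z))
w(h, o) = 8 + o + 1/h (w(h, o) = (8 + o) + 1/h = 8 + o + 1/h)
(848 + B(16)) + w(9, -14*1) = (848 + √(-6 + 36*16)/6) + (8 - 14*1 + 1/9) = (848 + √(-6 + 576)/6) + (8 - 14 + ⅑) = (848 + √570/6) - 53/9 = 7579/9 + √570/6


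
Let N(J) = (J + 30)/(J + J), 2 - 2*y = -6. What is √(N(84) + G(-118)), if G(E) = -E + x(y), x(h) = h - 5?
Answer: √23065/14 ≈ 10.848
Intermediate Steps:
y = 4 (y = 1 - ½*(-6) = 1 + 3 = 4)
x(h) = -5 + h
N(J) = (30 + J)/(2*J) (N(J) = (30 + J)/((2*J)) = (30 + J)*(1/(2*J)) = (30 + J)/(2*J))
G(E) = -1 - E (G(E) = -E + (-5 + 4) = -E - 1 = -1 - E)
√(N(84) + G(-118)) = √((½)*(30 + 84)/84 + (-1 - 1*(-118))) = √((½)*(1/84)*114 + (-1 + 118)) = √(19/28 + 117) = √(3295/28) = √23065/14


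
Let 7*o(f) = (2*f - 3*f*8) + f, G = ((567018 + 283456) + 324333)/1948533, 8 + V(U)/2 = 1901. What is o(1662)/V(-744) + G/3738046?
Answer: -6052758933493241/4596018477492858 ≈ -1.3170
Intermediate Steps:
V(U) = 3786 (V(U) = -16 + 2*1901 = -16 + 3802 = 3786)
G = 1174807/1948533 (G = (850474 + 324333)*(1/1948533) = 1174807*(1/1948533) = 1174807/1948533 ≈ 0.60292)
o(f) = -3*f (o(f) = ((2*f - 3*f*8) + f)/7 = ((2*f - 24*f) + f)/7 = (-22*f + f)/7 = (-21*f)/7 = -3*f)
o(1662)/V(-744) + G/3738046 = -3*1662/3786 + (1174807/1948533)/3738046 = -4986*1/3786 + (1174807/1948533)*(1/3738046) = -831/631 + 1174807/7283705986518 = -6052758933493241/4596018477492858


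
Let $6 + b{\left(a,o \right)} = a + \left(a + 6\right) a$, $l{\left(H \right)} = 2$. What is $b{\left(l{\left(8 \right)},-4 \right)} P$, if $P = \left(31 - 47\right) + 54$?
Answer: $456$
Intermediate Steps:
$b{\left(a,o \right)} = -6 + a + a \left(6 + a\right)$ ($b{\left(a,o \right)} = -6 + \left(a + \left(a + 6\right) a\right) = -6 + \left(a + \left(6 + a\right) a\right) = -6 + \left(a + a \left(6 + a\right)\right) = -6 + a + a \left(6 + a\right)$)
$P = 38$ ($P = -16 + 54 = 38$)
$b{\left(l{\left(8 \right)},-4 \right)} P = \left(-6 + 2^{2} + 7 \cdot 2\right) 38 = \left(-6 + 4 + 14\right) 38 = 12 \cdot 38 = 456$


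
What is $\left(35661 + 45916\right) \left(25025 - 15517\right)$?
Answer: $775634116$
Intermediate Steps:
$\left(35661 + 45916\right) \left(25025 - 15517\right) = 81577 \cdot 9508 = 775634116$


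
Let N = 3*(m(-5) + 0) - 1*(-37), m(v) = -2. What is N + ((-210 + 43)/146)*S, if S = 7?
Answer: 3357/146 ≈ 22.993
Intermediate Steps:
N = 31 (N = 3*(-2 + 0) - 1*(-37) = 3*(-2) + 37 = -6 + 37 = 31)
N + ((-210 + 43)/146)*S = 31 + ((-210 + 43)/146)*7 = 31 - 167*1/146*7 = 31 - 167/146*7 = 31 - 1169/146 = 3357/146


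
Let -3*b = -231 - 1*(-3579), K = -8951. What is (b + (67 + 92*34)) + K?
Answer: -6872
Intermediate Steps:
b = -1116 (b = -(-231 - 1*(-3579))/3 = -(-231 + 3579)/3 = -1/3*3348 = -1116)
(b + (67 + 92*34)) + K = (-1116 + (67 + 92*34)) - 8951 = (-1116 + (67 + 3128)) - 8951 = (-1116 + 3195) - 8951 = 2079 - 8951 = -6872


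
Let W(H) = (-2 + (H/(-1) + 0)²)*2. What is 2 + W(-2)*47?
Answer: 190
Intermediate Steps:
W(H) = -4 + 2*H² (W(H) = (-2 + (H*(-1) + 0)²)*2 = (-2 + (-H + 0)²)*2 = (-2 + (-H)²)*2 = (-2 + H²)*2 = -4 + 2*H²)
2 + W(-2)*47 = 2 + (-4 + 2*(-2)²)*47 = 2 + (-4 + 2*4)*47 = 2 + (-4 + 8)*47 = 2 + 4*47 = 2 + 188 = 190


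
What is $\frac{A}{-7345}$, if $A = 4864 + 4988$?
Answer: $- \frac{9852}{7345} \approx -1.3413$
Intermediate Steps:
$A = 9852$
$\frac{A}{-7345} = \frac{9852}{-7345} = 9852 \left(- \frac{1}{7345}\right) = - \frac{9852}{7345}$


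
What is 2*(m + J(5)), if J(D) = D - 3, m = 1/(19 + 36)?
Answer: 222/55 ≈ 4.0364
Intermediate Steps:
m = 1/55 ≈ 0.018182
J(D) = -3 + D
2*(m + J(5)) = 2*(1/55 + (-3 + 5)) = 2*(1/55 + 2) = 2*(111/55) = 222/55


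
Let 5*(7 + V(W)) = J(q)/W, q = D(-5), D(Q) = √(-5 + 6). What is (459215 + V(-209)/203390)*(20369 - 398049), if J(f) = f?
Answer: -3686259796770395312/21254255 ≈ -1.7344e+11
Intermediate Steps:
D(Q) = 1 (D(Q) = √1 = 1)
q = 1
V(W) = -7 + 1/(5*W) (V(W) = -7 + (1/W)/5 = -7 + 1/(5*W))
(459215 + V(-209)/203390)*(20369 - 398049) = (459215 + (-7 + (⅕)/(-209))/203390)*(20369 - 398049) = (459215 + (-7 + (⅕)*(-1/209))*(1/203390))*(-377680) = (459215 + (-7 - 1/1045)*(1/203390))*(-377680) = (459215 - 7316/1045*1/203390)*(-377680) = (459215 - 3658/106271275)*(-377680) = (48801363545467/106271275)*(-377680) = -3686259796770395312/21254255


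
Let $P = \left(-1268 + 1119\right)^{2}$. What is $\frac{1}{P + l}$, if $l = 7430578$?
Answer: $\frac{1}{7452779} \approx 1.3418 \cdot 10^{-7}$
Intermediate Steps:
$P = 22201$ ($P = \left(-149\right)^{2} = 22201$)
$\frac{1}{P + l} = \frac{1}{22201 + 7430578} = \frac{1}{7452779}$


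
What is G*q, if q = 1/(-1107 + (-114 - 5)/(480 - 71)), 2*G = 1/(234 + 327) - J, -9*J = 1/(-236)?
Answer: -213089/359758591632 ≈ -5.9231e-7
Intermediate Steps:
J = 1/2124 (J = -⅑/(-236) = -⅑*(-1/236) = 1/2124 ≈ 0.00047081)
G = 521/794376 (G = (1/(234 + 327) - 1*1/2124)/2 = (1/561 - 1/2124)/2 = (½)*(521/397188) = 521/794376 ≈ 0.00065586)
q = -409/452882 (q = 1/(-1107 - 119/409) = 1/(-452882/409) = -409/452882 ≈ -0.00090311)
G*q = (521/794376)*(-409/452882) = -213089/359758591632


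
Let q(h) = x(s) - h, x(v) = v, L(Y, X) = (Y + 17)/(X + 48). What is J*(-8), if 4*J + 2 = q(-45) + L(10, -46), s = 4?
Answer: -121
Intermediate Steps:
L(Y, X) = (17 + Y)/(48 + X)
q(h) = 4 - h
J = 121/8 (J = -½ + ((4 - 1*(-45)) + (17 + 10)/(48 - 46))/4 = -½ + ((4 + 45) + 27/2)/4 = -½ + (49 + (½)*27)/4 = -½ + (49 + 27/2)/4 = -½ + (¼)*(125/2) = -½ + 125/8 = 121/8 ≈ 15.125)
J*(-8) = (121/8)*(-8) = -121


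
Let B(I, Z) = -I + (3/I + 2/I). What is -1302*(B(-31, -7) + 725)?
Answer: -984102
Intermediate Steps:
B(I, Z) = -I + 5/I
-1302*(B(-31, -7) + 725) = -1302*((-1*(-31) + 5/(-31)) + 725) = -1302*((31 + 5*(-1/31)) + 725) = -1302*((31 - 5/31) + 725) = -1302*(956/31 + 725) = -1302*23431/31 = -984102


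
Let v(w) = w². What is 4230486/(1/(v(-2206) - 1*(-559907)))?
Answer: 22956068092698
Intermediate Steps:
4230486/(1/(v(-2206) - 1*(-559907))) = 4230486/(1/((-2206)² - 1*(-559907))) = 4230486/(1/(4866436 + 559907)) = 4230486/(1/5426343) = 4230486*5426343 = 22956068092698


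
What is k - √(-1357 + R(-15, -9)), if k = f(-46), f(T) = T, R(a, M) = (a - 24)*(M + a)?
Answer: -46 - I*√421 ≈ -46.0 - 20.518*I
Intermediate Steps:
R(a, M) = (-24 + a)*(M + a)
k = -46
k - √(-1357 + R(-15, -9)) = -46 - √(-1357 + ((-15)² - 24*(-9) - 24*(-15) - 9*(-15))) = -46 - √(-1357 + (225 + 216 + 360 + 135)) = -46 - √(-1357 + 936) = -46 - √(-421) = -46 - I*√421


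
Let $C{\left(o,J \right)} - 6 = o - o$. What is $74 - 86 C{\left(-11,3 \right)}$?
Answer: $-442$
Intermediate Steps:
$C{\left(o,J \right)} = 6$ ($C{\left(o,J \right)} = 6 + \left(o - o\right) = 6 + 0 = 6$)
$74 - 86 C{\left(-11,3 \right)} = 74 - 516 = -442$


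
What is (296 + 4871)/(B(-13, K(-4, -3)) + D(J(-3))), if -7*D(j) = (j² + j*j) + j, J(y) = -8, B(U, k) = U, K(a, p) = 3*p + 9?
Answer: -36169/211 ≈ -171.42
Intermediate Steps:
K(a, p) = 9 + 3*p
D(j) = -2*j²/7 - j/7 (D(j) = -((j² + j*j) + j)/7 = -((j² + j²) + j)/7 = -(2*j² + j)/7 = -(j + 2*j²)/7 = -2*j²/7 - j/7)
(296 + 4871)/(B(-13, K(-4, -3)) + D(J(-3))) = (296 + 4871)/(-13 - ⅐*(-8)*(1 + 2*(-8))) = 5167/(-13 - ⅐*(-8)*(1 - 16)) = 5167/(-13 - ⅐*(-8)*(-15)) = 5167/(-13 - 120/7) = 5167/(-211/7) = 5167*(-7/211) = -36169/211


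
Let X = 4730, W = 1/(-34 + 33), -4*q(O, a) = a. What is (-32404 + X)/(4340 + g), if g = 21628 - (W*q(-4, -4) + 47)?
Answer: -13837/12961 ≈ -1.0676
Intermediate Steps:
q(O, a) = -a/4
W = -1 (W = 1/(-1) = -1)
g = 21582 (g = 21628 - (-(-1)*(-4)/4 + 47) = 21628 - (-1*1 + 47) = 21628 - (-1 + 47) = 21628 - 1*46 = 21628 - 46 = 21582)
(-32404 + X)/(4340 + g) = (-32404 + 4730)/(4340 + 21582) = -27674/25922 = -27674*1/25922 = -13837/12961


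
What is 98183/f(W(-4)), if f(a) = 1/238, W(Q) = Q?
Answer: 23367554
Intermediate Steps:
f(a) = 1/238
98183/f(W(-4)) = 98183/(1/238) = 98183*238 = 23367554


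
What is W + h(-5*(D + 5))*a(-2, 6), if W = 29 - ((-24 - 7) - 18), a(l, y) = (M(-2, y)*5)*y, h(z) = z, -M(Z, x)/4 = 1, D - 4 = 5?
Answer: 8478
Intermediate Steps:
D = 9 (D = 4 + 5 = 9)
M(Z, x) = -4 (M(Z, x) = -4*1 = -4)
a(l, y) = -20*y (a(l, y) = (-4*5)*y = -20*y)
W = 78 (W = 29 - (-31 - 18) = 29 - 1*(-49) = 29 + 49 = 78)
W + h(-5*(D + 5))*a(-2, 6) = 78 + (-5*(9 + 5))*(-20*6) = 78 - 5*14*(-120) = 78 - 70*(-120) = 78 + 8400 = 8478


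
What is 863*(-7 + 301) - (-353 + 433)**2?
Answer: 247322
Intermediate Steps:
863*(-7 + 301) - (-353 + 433)**2 = 863*294 - 1*80**2 = 253722 - 1*6400 = 253722 - 6400 = 247322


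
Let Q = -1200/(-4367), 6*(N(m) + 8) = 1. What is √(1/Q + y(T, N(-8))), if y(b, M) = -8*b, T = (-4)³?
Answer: √1856301/60 ≈ 22.708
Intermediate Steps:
N(m) = -47/6 (N(m) = -8 + (⅙)*1 = -8 + ⅙ = -47/6)
T = -64
Q = 1200/4367 (Q = -1200*(-1/4367) = 1200/4367 ≈ 0.27479)
√(1/Q + y(T, N(-8))) = √(1/(1200/4367) - 8*(-64)) = √(4367/1200 + 512) = √(618767/1200) = √1856301/60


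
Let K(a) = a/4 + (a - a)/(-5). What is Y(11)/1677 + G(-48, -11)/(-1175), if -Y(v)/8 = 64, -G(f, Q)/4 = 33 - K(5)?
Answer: -388621/1970475 ≈ -0.19722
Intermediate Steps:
K(a) = a/4 (K(a) = a*(¼) + 0*(-⅕) = a/4 + 0 = a/4)
G(f, Q) = -127 (G(f, Q) = -4*(33 - 5/4) = -4*127/4 = -127)
Y(v) = -512 (Y(v) = -8*64 = -512)
Y(11)/1677 + G(-48, -11)/(-1175) = -512/1677 - 127/(-1175) = -512*1/1677 - 127*(-1/1175) = -512/1677 + 127/1175 = -388621/1970475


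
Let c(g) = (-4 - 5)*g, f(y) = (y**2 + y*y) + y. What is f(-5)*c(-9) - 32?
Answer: 3613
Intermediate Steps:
f(y) = y + 2*y**2 (f(y) = (y**2 + y**2) + y = 2*y**2 + y = y + 2*y**2)
c(g) = -9*g
f(-5)*c(-9) - 32 = (-5*(1 + 2*(-5)))*(-9*(-9)) - 32 = -5*(1 - 10)*81 - 32 = -5*(-9)*81 - 32 = 45*81 - 32 = 3645 - 32 = 3613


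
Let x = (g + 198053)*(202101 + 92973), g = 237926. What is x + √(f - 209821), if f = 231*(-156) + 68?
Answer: 128646067446 + I*√245789 ≈ 1.2865e+11 + 495.77*I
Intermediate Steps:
f = -35968 (f = -36036 + 68 = -35968)
x = 128646067446 (x = (237926 + 198053)*(202101 + 92973) = 435979*295074 = 128646067446)
x + √(f - 209821) = 128646067446 + √(-35968 - 209821) = 128646067446 + √(-245789) = 128646067446 + I*√245789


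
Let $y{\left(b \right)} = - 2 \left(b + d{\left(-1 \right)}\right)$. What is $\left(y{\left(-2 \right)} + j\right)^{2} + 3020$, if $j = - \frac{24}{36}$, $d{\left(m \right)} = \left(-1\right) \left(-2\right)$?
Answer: $\frac{27184}{9} \approx 3020.4$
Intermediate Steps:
$d{\left(m \right)} = 2$
$y{\left(b \right)} = -4 - 2 b$ ($y{\left(b \right)} = - 2 \left(b + 2\right) = - 2 \left(2 + b\right) = -4 - 2 b$)
$j = - \frac{2}{3}$ ($j = \left(-24\right) \frac{1}{36} = - \frac{2}{3} \approx -0.66667$)
$\left(y{\left(-2 \right)} + j\right)^{2} + 3020 = \left(\left(-4 - -4\right) - \frac{2}{3}\right)^{2} + 3020 = \left(\left(-4 + 4\right) - \frac{2}{3}\right)^{2} + 3020 = \left(0 - \frac{2}{3}\right)^{2} + 3020 = \left(- \frac{2}{3}\right)^{2} + 3020 = \frac{4}{9} + 3020 = \frac{27184}{9}$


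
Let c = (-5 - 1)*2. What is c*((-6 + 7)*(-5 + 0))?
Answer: 60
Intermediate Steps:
c = -12 (c = -6*2 = -12)
c*((-6 + 7)*(-5 + 0)) = -12*(-6 + 7)*(-5 + 0) = -12*(-5) = 60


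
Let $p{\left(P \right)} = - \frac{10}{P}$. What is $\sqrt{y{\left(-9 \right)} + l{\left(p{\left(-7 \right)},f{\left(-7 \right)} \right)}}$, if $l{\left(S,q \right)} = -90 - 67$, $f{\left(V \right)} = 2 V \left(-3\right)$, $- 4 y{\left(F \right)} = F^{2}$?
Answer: $\frac{i \sqrt{709}}{2} \approx 13.314 i$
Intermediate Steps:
$y{\left(F \right)} = - \frac{F^{2}}{4}$
$f{\left(V \right)} = - 6 V$
$l{\left(S,q \right)} = -157$
$\sqrt{y{\left(-9 \right)} + l{\left(p{\left(-7 \right)},f{\left(-7 \right)} \right)}} = \sqrt{- \frac{\left(-9\right)^{2}}{4} - 157} = \sqrt{\left(- \frac{1}{4}\right) 81 - 157} = \sqrt{- \frac{81}{4} - 157} = \sqrt{- \frac{709}{4}} = \frac{i \sqrt{709}}{2}$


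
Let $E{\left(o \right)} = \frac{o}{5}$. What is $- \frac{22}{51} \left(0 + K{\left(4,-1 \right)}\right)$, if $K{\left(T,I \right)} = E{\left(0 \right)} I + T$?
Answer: $- \frac{88}{51} \approx -1.7255$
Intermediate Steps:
$E{\left(o \right)} = \frac{o}{5}$ ($E{\left(o \right)} = o \frac{1}{5} = \frac{o}{5}$)
$K{\left(T,I \right)} = T$ ($K{\left(T,I \right)} = \frac{1}{5} \cdot 0 I + T = 0 I + T = 0 + T = T$)
$- \frac{22}{51} \left(0 + K{\left(4,-1 \right)}\right) = - \frac{22}{51} \left(0 + 4\right) = \left(-22\right) \frac{1}{51} \cdot 4 = \left(- \frac{22}{51}\right) 4 = - \frac{88}{51}$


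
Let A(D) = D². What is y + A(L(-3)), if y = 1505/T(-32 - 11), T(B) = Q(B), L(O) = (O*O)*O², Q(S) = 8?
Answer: 53993/8 ≈ 6749.1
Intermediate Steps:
L(O) = O⁴ (L(O) = O²*O² = O⁴)
T(B) = 8
y = 1505/8 ≈ 188.13
y + A(L(-3)) = 1505/8 + ((-3)⁴)² = 1505/8 + 81² = 1505/8 + 6561 = 53993/8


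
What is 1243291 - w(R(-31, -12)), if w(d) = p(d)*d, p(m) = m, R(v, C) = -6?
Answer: 1243255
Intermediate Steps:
w(d) = d**2 (w(d) = d*d = d**2)
1243291 - w(R(-31, -12)) = 1243291 - 1*(-6)**2 = 1243291 - 1*36 = 1243291 - 36 = 1243255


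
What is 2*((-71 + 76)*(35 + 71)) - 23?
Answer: 1037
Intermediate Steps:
2*((-71 + 76)*(35 + 71)) - 23 = 2*(5*106) - 23 = 2*530 - 23 = 1060 - 23 = 1037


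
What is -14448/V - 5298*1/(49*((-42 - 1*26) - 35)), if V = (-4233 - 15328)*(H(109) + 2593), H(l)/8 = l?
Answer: 17103111706/16289520555 ≈ 1.0499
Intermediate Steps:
H(l) = 8*l
V = -67778865 (V = (-4233 - 15328)*(8*109 + 2593) = -19561*(872 + 2593) = -19561*3465 = -67778865)
-14448/V - 5298*1/(49*((-42 - 1*26) - 35)) = -14448/(-67778865) - 5298*1/(49*((-42 - 1*26) - 35)) = -14448*(-1/67778865) - 5298*1/(49*((-42 - 26) - 35)) = 688/3227565 - 5298*1/(49*(-68 - 35)) = 688/3227565 - 5298/((-103*49)) = 688/3227565 - 5298/(-5047) = 688/3227565 - 5298*(-1/5047) = 688/3227565 + 5298/5047 = 17103111706/16289520555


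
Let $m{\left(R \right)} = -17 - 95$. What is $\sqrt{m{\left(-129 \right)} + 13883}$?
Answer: $\sqrt{13771} \approx 117.35$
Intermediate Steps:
$m{\left(R \right)} = -112$ ($m{\left(R \right)} = -17 - 95 = -112$)
$\sqrt{m{\left(-129 \right)} + 13883} = \sqrt{-112 + 13883} = \sqrt{13771}$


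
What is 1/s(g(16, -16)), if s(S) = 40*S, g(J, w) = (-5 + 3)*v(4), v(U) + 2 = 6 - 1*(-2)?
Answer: -1/480 ≈ -0.0020833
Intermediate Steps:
v(U) = 6 (v(U) = -2 + (6 - 1*(-2)) = -2 + (6 + 2) = -2 + 8 = 6)
g(J, w) = -12 (g(J, w) = (-5 + 3)*6 = -2*6 = -12)
1/s(g(16, -16)) = 1/(40*(-12)) = 1/(-480) = -1/480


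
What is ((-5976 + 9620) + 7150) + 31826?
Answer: 42620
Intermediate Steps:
((-5976 + 9620) + 7150) + 31826 = (3644 + 7150) + 31826 = 10794 + 31826 = 42620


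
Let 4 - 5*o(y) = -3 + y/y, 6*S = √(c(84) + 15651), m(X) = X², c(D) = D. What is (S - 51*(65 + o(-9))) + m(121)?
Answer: 56324/5 + √15735/6 ≈ 11286.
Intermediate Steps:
S = √15735/6 (S = √(84 + 15651)/6 = √15735/6 ≈ 20.907)
o(y) = 6/5 (o(y) = ⅘ - (-3 + y/y)/5 = ⅘ - (-3 + 1)/5 = ⅘ - ⅕*(-2) = ⅘ + ⅖ = 6/5)
(S - 51*(65 + o(-9))) + m(121) = (√15735/6 - 51*(65 + 6/5)) + 121² = (√15735/6 - 51*331/5) + 14641 = (√15735/6 - 16881/5) + 14641 = (-16881/5 + √15735/6) + 14641 = 56324/5 + √15735/6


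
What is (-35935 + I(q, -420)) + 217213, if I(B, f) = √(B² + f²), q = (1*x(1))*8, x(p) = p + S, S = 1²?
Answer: 181278 + 4*√11041 ≈ 1.8170e+5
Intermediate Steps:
S = 1
x(p) = 1 + p (x(p) = p + 1 = 1 + p)
q = 16 (q = (1*(1 + 1))*8 = (1*2)*8 = 2*8 = 16)
(-35935 + I(q, -420)) + 217213 = (-35935 + √(16² + (-420)²)) + 217213 = (-35935 + √(256 + 176400)) + 217213 = (-35935 + √176656) + 217213 = (-35935 + 4*√11041) + 217213 = 181278 + 4*√11041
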